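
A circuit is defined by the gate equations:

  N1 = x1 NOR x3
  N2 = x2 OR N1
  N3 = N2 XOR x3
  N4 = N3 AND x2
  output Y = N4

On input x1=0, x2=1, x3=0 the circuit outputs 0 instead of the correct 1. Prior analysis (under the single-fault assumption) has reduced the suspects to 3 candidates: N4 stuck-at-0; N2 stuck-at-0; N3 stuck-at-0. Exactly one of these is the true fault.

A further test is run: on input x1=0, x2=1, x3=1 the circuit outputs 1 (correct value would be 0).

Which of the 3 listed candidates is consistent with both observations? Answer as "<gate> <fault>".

N2 stuck-at-0

Evaluate each candidate on input x1=0, x2=1, x3=1:
  N4 stuck-at-0: N1=0, N2=1, N3=0, N4=0 [stuck-at-0] → 0 — eliminated
  N2 stuck-at-0: N1=0, N2=0 [stuck-at-0], N3=1, N4=1 → 1 — matches
  N3 stuck-at-0: N1=0, N2=1, N3=0 [stuck-at-0], N4=0 → 0 — eliminated
Only N2 stuck-at-0 reproduces the observed 1.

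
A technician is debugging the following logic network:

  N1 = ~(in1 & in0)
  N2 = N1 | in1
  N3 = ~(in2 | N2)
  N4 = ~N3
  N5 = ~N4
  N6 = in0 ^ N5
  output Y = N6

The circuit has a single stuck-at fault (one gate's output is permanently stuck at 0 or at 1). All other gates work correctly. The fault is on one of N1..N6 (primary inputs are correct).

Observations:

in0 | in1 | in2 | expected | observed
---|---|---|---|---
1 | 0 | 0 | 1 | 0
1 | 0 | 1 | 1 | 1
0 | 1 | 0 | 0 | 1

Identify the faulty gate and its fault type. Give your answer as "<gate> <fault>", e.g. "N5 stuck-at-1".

N2 stuck-at-0

Fault-free values for test 1 (in0=1, in1=0, in2=0): N1=1, N2=1, N3=0, N4=1, N5=0, N6=1, giving Y=1. Observed 0.
Test 1: faults giving observed 0 are {N1 stuck-at-0, N2 stuck-at-0, N3 stuck-at-1, N4 stuck-at-0, N5 stuck-at-1, N6 stuck-at-0}.
Test 2 (in0=1, in1=0, in2=1): fault-free N1=1, N2=1, N3=0, N4=1, N5=0, N6=1 → 1; observed 1. Eliminates N3 stuck-at-1, N4 stuck-at-0, N5 stuck-at-1, N6 stuck-at-0.
Test 3 (in0=0, in1=1, in2=0): fault-free N1=1, N2=1, N3=0, N4=1, N5=0, N6=0 → 0; observed 1. Eliminates N1 stuck-at-0.
Only N2 stuck-at-0 is consistent with every test.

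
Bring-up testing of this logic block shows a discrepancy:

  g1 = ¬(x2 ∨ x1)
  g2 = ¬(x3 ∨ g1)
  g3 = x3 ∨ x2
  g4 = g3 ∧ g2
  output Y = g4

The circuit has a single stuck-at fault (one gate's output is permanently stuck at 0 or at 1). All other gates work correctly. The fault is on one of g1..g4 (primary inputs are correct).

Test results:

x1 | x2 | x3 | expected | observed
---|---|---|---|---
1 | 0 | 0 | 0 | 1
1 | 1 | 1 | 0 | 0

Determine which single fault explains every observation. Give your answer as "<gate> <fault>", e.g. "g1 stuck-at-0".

Fault-free values for test 1 (x1=1, x2=0, x3=0): g1=0, g2=1, g3=0, g4=0, giving Y=0. Observed 1.
Test 1: faults giving observed 1 are {g3 stuck-at-1, g4 stuck-at-1}.
Test 2 (x1=1, x2=1, x3=1): fault-free g1=0, g2=0, g3=1, g4=0 → 0; observed 0. Eliminates g4 stuck-at-1.
Only g3 stuck-at-1 is consistent with every test.

g3 stuck-at-1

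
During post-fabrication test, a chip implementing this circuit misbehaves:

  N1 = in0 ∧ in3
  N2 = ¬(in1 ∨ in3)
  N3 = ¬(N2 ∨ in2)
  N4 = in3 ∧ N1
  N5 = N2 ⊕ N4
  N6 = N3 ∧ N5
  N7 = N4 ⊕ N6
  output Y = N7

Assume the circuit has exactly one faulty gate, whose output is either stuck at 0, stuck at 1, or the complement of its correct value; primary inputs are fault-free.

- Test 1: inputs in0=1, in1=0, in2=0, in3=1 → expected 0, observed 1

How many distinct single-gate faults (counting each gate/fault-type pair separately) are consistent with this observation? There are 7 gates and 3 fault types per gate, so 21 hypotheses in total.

10

Fault-free: N1=1, N2=0, N3=1, N4=1, N5=1, N6=1, N7=0 → 0. Observed 1.
  N1: none of the 3 fault types match ✗
  N2: stuck-at-1, inverted output ✓; others ✗
  N3: stuck-at-0, inverted output ✓; others ✗
  N4: none of the 3 fault types match ✗
  N5: stuck-at-0, inverted output ✓; others ✗
  N6: stuck-at-0, inverted output ✓; others ✗
  N7: stuck-at-1, inverted output ✓; others ✗
Consistent faults: {N2 stuck-at-1, N2 inverted output, N3 stuck-at-0, N3 inverted output, N5 stuck-at-0, N5 inverted output, N6 stuck-at-0, N6 inverted output, N7 stuck-at-1, N7 inverted output} — 10 in all.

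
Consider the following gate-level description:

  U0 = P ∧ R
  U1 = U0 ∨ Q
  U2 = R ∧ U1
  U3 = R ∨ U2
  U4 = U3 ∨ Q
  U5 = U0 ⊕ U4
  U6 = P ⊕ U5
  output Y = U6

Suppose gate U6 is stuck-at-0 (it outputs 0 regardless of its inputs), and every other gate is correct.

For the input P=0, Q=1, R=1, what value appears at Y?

Propagate with U6 forced: U0=0, U1=1, U2=1, U3=1, U4=1, U5=1, U6=0 [stuck-at-0].
So Y = 0. (Without the fault it would be 1.)

0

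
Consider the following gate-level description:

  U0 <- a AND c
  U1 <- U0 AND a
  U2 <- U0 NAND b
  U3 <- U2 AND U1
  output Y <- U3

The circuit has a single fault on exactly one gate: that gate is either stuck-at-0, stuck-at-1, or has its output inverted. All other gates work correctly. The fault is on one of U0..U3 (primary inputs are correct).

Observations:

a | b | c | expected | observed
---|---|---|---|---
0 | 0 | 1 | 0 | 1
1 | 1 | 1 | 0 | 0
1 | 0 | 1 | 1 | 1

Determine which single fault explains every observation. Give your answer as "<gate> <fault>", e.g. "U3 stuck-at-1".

Fault-free values for test 1 (a=0, b=0, c=1): U0=0, U1=0, U2=1, U3=0, giving Y=0. Observed 1.
Test 1: faults giving observed 1 are {U1 stuck-at-1, U1 inverted output, U3 stuck-at-1, U3 inverted output}.
Test 2 (a=1, b=1, c=1): fault-free U0=1, U1=1, U2=0, U3=0 → 0; observed 0. Eliminates U3 stuck-at-1, U3 inverted output.
Test 3 (a=1, b=0, c=1): fault-free U0=1, U1=1, U2=1, U3=1 → 1; observed 1. Eliminates U1 inverted output.
Only U1 stuck-at-1 is consistent with every test.

U1 stuck-at-1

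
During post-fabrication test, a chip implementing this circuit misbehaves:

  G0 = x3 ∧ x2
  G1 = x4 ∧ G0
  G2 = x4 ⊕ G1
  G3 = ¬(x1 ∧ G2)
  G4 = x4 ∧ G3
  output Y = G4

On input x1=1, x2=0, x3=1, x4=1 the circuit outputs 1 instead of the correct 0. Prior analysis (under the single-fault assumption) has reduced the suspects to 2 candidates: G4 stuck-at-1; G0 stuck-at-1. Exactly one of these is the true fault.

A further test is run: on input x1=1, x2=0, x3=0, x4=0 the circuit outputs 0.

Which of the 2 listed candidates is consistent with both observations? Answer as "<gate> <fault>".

Evaluate each candidate on input x1=1, x2=0, x3=0, x4=0:
  G4 stuck-at-1: G0=0, G1=0, G2=0, G3=1, G4=1 [stuck-at-1] → 1 — eliminated
  G0 stuck-at-1: G0=1 [stuck-at-1], G1=0, G2=0, G3=1, G4=0 → 0 — matches
Only G0 stuck-at-1 reproduces the observed 0.

G0 stuck-at-1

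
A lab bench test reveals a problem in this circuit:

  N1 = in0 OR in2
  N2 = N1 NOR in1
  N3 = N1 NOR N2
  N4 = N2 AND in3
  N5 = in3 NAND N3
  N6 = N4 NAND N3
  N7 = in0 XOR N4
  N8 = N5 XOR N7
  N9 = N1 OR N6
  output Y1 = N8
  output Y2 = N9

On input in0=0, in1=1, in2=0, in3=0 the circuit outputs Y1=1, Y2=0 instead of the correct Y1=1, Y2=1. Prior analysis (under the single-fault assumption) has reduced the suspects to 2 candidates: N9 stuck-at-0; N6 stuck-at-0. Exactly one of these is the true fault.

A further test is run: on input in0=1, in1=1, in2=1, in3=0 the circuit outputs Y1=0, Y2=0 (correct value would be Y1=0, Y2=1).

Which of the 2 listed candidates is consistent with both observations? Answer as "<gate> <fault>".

N9 stuck-at-0

Evaluate each candidate on input in0=1, in1=1, in2=1, in3=0:
  N9 stuck-at-0: N1=1, N2=0, N3=0, N4=0, N5=1, N6=1, N7=1, N8=0, N9=0 [stuck-at-0] → Y1=0, Y2=0 — matches
  N6 stuck-at-0: N1=1, N2=0, N3=0, N4=0, N5=1, N6=0 [stuck-at-0], N7=1, N8=0, N9=1 → Y1=0, Y2=1 — eliminated
Only N9 stuck-at-0 reproduces the observed Y1=0, Y2=0.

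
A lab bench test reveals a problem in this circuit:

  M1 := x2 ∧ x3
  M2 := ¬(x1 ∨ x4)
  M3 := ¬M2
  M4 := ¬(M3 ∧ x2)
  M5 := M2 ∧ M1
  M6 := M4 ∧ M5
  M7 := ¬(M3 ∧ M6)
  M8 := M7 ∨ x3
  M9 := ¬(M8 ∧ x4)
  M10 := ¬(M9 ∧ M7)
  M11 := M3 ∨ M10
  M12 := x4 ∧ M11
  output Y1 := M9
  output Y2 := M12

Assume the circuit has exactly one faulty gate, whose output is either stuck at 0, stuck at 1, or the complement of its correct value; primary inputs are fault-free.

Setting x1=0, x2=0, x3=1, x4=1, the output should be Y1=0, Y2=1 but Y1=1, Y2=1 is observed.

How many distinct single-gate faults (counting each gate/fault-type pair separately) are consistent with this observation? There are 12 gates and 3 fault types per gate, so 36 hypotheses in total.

4

Fault-free: M1=0, M2=0, M3=1, M4=1, M5=0, M6=0, M7=1, M8=1, M9=0, M10=1, M11=1, M12=1 → Y1=0, Y2=1. Observed Y1=1, Y2=1.
  M1: none of the 3 fault types match ✗
  M2: none of the 3 fault types match ✗
  M3: none of the 3 fault types match ✗
  M4: none of the 3 fault types match ✗
  M5: none of the 3 fault types match ✗
  M6: none of the 3 fault types match ✗
  M7: none of the 3 fault types match ✗
  M8: stuck-at-0, inverted output ✓; others ✗
  M9: stuck-at-1, inverted output ✓; others ✗
  M10: none of the 3 fault types match ✗
  M11: none of the 3 fault types match ✗
  M12: none of the 3 fault types match ✗
Consistent faults: {M8 stuck-at-0, M8 inverted output, M9 stuck-at-1, M9 inverted output} — 4 in all.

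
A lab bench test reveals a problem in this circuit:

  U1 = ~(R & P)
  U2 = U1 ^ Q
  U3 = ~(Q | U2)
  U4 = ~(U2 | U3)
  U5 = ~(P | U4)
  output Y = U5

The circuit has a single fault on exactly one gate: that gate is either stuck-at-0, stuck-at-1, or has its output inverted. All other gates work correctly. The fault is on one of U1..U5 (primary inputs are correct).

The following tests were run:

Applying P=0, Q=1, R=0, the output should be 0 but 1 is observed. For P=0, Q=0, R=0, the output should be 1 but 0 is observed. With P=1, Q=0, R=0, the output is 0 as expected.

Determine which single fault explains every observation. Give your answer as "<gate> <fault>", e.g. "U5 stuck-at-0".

U4 inverted output

Fault-free values for test 1 (P=0, Q=1, R=0): U1=1, U2=0, U3=0, U4=1, U5=0, giving Y=0. Observed 1.
Test 1: faults giving observed 1 are {U1 stuck-at-0, U1 inverted output, U2 stuck-at-1, U2 inverted output, U3 stuck-at-1, U3 inverted output, U4 stuck-at-0, U4 inverted output, U5 stuck-at-1, U5 inverted output}.
Test 2 (P=0, Q=0, R=0): fault-free U1=1, U2=1, U3=0, U4=0, U5=1 → 1; observed 0. Eliminates U1 stuck-at-0, U1 inverted output, U2 stuck-at-1, U2 inverted output, U3 stuck-at-1, U3 inverted output, U4 stuck-at-0, U5 stuck-at-1.
Test 3 (P=1, Q=0, R=0): fault-free U1=1, U2=1, U3=0, U4=0, U5=0 → 0; observed 0. Eliminates U5 inverted output.
Only U4 inverted output is consistent with every test.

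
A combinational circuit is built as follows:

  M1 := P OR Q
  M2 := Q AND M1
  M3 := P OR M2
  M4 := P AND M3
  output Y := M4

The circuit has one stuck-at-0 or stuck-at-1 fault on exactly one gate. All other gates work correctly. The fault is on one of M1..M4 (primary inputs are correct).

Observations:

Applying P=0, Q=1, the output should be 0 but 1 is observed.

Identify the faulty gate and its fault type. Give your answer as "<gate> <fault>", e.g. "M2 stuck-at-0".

Fault-free values for test 1 (P=0, Q=1): M1=1, M2=1, M3=1, M4=0, giving Y=0. Observed 1.
Test 1: faults giving observed 1 are {M4 stuck-at-1}.
Only M4 stuck-at-1 is consistent with every test.

M4 stuck-at-1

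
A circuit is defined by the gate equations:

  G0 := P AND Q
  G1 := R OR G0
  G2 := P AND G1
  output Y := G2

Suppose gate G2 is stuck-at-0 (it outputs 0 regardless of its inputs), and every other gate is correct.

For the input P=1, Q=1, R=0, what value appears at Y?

0

Propagate with G2 forced: G0=1, G1=1, G2=0 [stuck-at-0].
So Y = 0. (Without the fault it would be 1.)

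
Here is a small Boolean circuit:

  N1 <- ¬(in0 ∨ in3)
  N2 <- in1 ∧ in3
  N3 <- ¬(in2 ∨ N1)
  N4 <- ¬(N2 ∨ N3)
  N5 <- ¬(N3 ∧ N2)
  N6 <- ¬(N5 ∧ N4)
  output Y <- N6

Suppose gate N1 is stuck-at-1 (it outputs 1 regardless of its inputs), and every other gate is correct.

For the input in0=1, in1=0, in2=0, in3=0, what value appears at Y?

0

Propagate with N1 forced: N1=1 [stuck-at-1], N2=0, N3=0, N4=1, N5=1, N6=0.
So Y = 0. (Without the fault it would be 1.)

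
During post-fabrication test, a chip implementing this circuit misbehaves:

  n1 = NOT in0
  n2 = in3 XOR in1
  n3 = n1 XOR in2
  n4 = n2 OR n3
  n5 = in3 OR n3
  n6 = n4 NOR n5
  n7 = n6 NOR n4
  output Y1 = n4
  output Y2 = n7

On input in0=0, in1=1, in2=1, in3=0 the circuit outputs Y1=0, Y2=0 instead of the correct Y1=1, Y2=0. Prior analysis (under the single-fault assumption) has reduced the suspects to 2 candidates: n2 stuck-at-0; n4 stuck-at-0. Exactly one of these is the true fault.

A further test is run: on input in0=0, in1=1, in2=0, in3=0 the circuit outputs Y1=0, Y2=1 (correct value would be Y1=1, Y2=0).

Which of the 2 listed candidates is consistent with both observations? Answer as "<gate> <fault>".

n4 stuck-at-0

Evaluate each candidate on input in0=0, in1=1, in2=0, in3=0:
  n2 stuck-at-0: n1=1, n2=0 [stuck-at-0], n3=1, n4=1, n5=1, n6=0, n7=0 → Y1=1, Y2=0 — eliminated
  n4 stuck-at-0: n1=1, n2=1, n3=1, n4=0 [stuck-at-0], n5=1, n6=0, n7=1 → Y1=0, Y2=1 — matches
Only n4 stuck-at-0 reproduces the observed Y1=0, Y2=1.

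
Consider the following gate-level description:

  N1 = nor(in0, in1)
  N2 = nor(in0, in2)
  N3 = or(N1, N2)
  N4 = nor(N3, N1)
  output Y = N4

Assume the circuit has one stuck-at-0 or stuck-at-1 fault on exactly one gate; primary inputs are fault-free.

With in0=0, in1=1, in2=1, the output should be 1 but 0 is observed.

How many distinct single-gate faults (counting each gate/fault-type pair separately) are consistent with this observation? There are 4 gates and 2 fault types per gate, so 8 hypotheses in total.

4

Fault-free: N1=0, N2=0, N3=0, N4=1 → 1. Observed 0.
  N1 stuck-at-0: output 1 ✗
  N1 stuck-at-1: output 0 ✓
  N2 stuck-at-0: output 1 ✗
  N2 stuck-at-1: output 0 ✓
  N3 stuck-at-0: output 1 ✗
  N3 stuck-at-1: output 0 ✓
  N4 stuck-at-0: output 0 ✓
  N4 stuck-at-1: output 1 ✗
Consistent faults: {N1 stuck-at-1, N2 stuck-at-1, N3 stuck-at-1, N4 stuck-at-0} — 4 in all.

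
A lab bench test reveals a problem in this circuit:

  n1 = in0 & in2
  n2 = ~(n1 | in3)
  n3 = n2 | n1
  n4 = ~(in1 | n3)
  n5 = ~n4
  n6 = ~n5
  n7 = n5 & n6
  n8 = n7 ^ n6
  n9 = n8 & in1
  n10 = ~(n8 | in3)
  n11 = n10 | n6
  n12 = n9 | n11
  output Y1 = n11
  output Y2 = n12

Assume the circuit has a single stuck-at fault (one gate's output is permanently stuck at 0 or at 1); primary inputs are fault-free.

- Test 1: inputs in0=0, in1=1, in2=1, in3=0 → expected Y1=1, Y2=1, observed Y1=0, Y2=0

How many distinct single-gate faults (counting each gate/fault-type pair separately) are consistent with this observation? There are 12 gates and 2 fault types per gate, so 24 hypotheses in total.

2

Fault-free: n1=0, n2=1, n3=1, n4=0, n5=1, n6=0, n7=0, n8=0, n9=0, n10=1, n11=1, n12=1 → Y1=1, Y2=1. Observed Y1=0, Y2=0.
  n1: none of the 2 fault types match ✗
  n2: none of the 2 fault types match ✗
  n3: none of the 2 fault types match ✗
  n4: none of the 2 fault types match ✗
  n5: none of the 2 fault types match ✗
  n6: none of the 2 fault types match ✗
  n7: none of the 2 fault types match ✗
  n8: none of the 2 fault types match ✗
  n9: none of the 2 fault types match ✗
  n10: stuck-at-0 ✓; others ✗
  n11: stuck-at-0 ✓; others ✗
  n12: none of the 2 fault types match ✗
Consistent faults: {n10 stuck-at-0, n11 stuck-at-0} — 2 in all.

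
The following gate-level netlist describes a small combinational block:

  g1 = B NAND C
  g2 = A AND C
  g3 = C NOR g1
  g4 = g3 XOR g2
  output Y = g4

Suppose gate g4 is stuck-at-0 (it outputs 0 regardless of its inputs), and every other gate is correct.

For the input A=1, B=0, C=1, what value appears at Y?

0

Propagate with g4 forced: g1=1, g2=1, g3=0, g4=0 [stuck-at-0].
So Y = 0. (Without the fault it would be 1.)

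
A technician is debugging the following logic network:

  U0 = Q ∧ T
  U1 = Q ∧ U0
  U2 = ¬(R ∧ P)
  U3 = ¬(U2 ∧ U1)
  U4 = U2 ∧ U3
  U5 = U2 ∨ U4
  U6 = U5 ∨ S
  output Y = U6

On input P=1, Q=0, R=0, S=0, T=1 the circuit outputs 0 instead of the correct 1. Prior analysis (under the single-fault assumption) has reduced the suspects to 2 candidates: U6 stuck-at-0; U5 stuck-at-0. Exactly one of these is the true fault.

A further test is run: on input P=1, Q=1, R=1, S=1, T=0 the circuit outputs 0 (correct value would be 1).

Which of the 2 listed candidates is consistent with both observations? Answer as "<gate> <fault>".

U6 stuck-at-0

Evaluate each candidate on input P=1, Q=1, R=1, S=1, T=0:
  U6 stuck-at-0: U0=0, U1=0, U2=0, U3=1, U4=0, U5=0, U6=0 [stuck-at-0] → 0 — matches
  U5 stuck-at-0: U0=0, U1=0, U2=0, U3=1, U4=0, U5=0 [stuck-at-0], U6=1 → 1 — eliminated
Only U6 stuck-at-0 reproduces the observed 0.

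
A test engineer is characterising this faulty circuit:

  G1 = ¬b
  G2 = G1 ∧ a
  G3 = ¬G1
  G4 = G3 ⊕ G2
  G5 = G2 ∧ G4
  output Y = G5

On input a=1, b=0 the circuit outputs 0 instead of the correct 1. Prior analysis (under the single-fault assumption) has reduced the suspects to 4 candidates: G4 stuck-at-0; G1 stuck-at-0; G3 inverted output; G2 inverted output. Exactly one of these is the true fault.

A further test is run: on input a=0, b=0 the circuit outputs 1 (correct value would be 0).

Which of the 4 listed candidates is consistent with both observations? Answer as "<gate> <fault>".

Evaluate each candidate on input a=0, b=0:
  G4 stuck-at-0: G1=1, G2=0, G3=0, G4=0 [stuck-at-0], G5=0 → 0 — eliminated
  G1 stuck-at-0: G1=0 [stuck-at-0], G2=0, G3=1, G4=1, G5=0 → 0 — eliminated
  G3 inverted output: G1=1, G2=0, G3=1 [inverted output], G4=1, G5=0 → 0 — eliminated
  G2 inverted output: G1=1, G2=1 [inverted output], G3=0, G4=1, G5=1 → 1 — matches
Only G2 inverted output reproduces the observed 1.

G2 inverted output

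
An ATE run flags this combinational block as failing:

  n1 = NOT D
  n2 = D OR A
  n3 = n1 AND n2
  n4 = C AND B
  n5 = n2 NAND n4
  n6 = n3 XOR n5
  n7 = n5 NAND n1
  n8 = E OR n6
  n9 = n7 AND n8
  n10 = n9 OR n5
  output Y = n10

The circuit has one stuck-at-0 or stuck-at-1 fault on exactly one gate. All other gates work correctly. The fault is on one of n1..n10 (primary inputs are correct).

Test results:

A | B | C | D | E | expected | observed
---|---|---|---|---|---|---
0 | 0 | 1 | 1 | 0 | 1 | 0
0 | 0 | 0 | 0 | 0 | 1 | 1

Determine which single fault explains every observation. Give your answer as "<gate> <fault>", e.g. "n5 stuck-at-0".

n4 stuck-at-1

Fault-free values for test 1 (A=0, B=0, C=1, D=1, E=0): n1=0, n2=1, n3=0, n4=0, n5=1, n6=1, n7=1, n8=1, n9=1, n10=1, giving Y=1. Observed 0.
Test 1: faults giving observed 0 are {n4 stuck-at-1, n5 stuck-at-0, n10 stuck-at-0}.
Test 2 (A=0, B=0, C=0, D=0, E=0): fault-free n1=1, n2=0, n3=0, n4=0, n5=1, n6=1, n7=0, n8=1, n9=0, n10=1 → 1; observed 1. Eliminates n5 stuck-at-0, n10 stuck-at-0.
Only n4 stuck-at-1 is consistent with every test.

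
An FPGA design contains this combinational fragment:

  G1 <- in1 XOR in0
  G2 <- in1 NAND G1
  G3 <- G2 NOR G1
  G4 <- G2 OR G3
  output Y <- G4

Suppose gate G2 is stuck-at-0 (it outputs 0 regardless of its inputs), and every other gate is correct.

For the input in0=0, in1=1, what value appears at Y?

0

Propagate with G2 forced: G1=1, G2=0 [stuck-at-0], G3=0, G4=0.
So Y = 0. (Same as the fault-free value — the fault is masked on this input.)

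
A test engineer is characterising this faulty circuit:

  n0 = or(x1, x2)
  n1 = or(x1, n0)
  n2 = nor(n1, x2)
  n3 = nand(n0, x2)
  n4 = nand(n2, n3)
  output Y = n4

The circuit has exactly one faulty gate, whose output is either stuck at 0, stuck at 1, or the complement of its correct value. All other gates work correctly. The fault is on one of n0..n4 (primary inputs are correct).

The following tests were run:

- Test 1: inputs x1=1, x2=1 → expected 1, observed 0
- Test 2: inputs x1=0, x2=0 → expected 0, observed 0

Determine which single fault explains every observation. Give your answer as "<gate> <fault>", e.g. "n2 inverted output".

n4 stuck-at-0

Fault-free values for test 1 (x1=1, x2=1): n0=1, n1=1, n2=0, n3=0, n4=1, giving Y=1. Observed 0.
Test 1: faults giving observed 0 are {n4 stuck-at-0, n4 inverted output}.
Test 2 (x1=0, x2=0): fault-free n0=0, n1=0, n2=1, n3=1, n4=0 → 0; observed 0. Eliminates n4 inverted output.
Only n4 stuck-at-0 is consistent with every test.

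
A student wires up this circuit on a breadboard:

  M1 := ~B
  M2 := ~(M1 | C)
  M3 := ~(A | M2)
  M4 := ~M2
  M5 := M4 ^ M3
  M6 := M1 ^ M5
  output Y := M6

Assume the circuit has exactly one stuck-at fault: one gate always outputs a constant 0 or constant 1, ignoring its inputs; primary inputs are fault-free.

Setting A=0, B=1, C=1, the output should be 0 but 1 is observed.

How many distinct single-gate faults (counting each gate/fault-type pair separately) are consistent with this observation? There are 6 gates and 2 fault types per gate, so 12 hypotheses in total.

5

Fault-free: M1=0, M2=0, M3=1, M4=1, M5=0, M6=0 → 0. Observed 1.
  M1 stuck-at-0: output 0 ✗
  M1 stuck-at-1: output 1 ✓
  M2 stuck-at-0: output 0 ✗
  M2 stuck-at-1: output 0 ✗
  M3 stuck-at-0: output 1 ✓
  M3 stuck-at-1: output 0 ✗
  M4 stuck-at-0: output 1 ✓
  M4 stuck-at-1: output 0 ✗
  M5 stuck-at-0: output 0 ✗
  M5 stuck-at-1: output 1 ✓
  M6 stuck-at-0: output 0 ✗
  M6 stuck-at-1: output 1 ✓
Consistent faults: {M1 stuck-at-1, M3 stuck-at-0, M4 stuck-at-0, M5 stuck-at-1, M6 stuck-at-1} — 5 in all.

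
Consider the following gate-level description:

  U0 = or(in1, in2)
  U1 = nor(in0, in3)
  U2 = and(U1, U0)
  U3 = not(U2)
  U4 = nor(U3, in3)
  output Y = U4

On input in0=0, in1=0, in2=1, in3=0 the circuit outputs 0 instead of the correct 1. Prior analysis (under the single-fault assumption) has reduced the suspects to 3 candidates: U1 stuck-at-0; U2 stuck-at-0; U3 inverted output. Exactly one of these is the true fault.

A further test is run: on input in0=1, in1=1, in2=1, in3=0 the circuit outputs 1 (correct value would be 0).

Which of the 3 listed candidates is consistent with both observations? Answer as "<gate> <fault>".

U3 inverted output

Evaluate each candidate on input in0=1, in1=1, in2=1, in3=0:
  U1 stuck-at-0: U0=1, U1=0 [stuck-at-0], U2=0, U3=1, U4=0 → 0 — eliminated
  U2 stuck-at-0: U0=1, U1=0, U2=0 [stuck-at-0], U3=1, U4=0 → 0 — eliminated
  U3 inverted output: U0=1, U1=0, U2=0, U3=0 [inverted output], U4=1 → 1 — matches
Only U3 inverted output reproduces the observed 1.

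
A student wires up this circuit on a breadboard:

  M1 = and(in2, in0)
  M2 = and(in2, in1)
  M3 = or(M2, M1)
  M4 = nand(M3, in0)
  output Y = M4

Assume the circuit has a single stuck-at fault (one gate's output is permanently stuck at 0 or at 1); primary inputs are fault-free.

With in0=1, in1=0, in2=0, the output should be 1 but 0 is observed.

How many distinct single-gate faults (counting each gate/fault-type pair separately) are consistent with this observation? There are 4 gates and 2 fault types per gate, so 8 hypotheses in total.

Fault-free: M1=0, M2=0, M3=0, M4=1 → 1. Observed 0.
  M1 stuck-at-0: output 1 ✗
  M1 stuck-at-1: output 0 ✓
  M2 stuck-at-0: output 1 ✗
  M2 stuck-at-1: output 0 ✓
  M3 stuck-at-0: output 1 ✗
  M3 stuck-at-1: output 0 ✓
  M4 stuck-at-0: output 0 ✓
  M4 stuck-at-1: output 1 ✗
Consistent faults: {M1 stuck-at-1, M2 stuck-at-1, M3 stuck-at-1, M4 stuck-at-0} — 4 in all.

4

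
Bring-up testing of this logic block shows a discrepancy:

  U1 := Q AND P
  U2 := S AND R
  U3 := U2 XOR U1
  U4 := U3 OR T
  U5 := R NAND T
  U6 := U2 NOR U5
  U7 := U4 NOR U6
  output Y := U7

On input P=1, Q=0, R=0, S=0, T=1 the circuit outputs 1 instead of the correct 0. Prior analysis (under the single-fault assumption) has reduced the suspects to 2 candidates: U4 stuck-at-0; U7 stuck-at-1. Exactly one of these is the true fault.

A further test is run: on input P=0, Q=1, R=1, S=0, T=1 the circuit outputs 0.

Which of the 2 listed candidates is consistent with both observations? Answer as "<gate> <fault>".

U4 stuck-at-0

Evaluate each candidate on input P=0, Q=1, R=1, S=0, T=1:
  U4 stuck-at-0: U1=0, U2=0, U3=0, U4=0 [stuck-at-0], U5=0, U6=1, U7=0 → 0 — matches
  U7 stuck-at-1: U1=0, U2=0, U3=0, U4=1, U5=0, U6=1, U7=1 [stuck-at-1] → 1 — eliminated
Only U4 stuck-at-0 reproduces the observed 0.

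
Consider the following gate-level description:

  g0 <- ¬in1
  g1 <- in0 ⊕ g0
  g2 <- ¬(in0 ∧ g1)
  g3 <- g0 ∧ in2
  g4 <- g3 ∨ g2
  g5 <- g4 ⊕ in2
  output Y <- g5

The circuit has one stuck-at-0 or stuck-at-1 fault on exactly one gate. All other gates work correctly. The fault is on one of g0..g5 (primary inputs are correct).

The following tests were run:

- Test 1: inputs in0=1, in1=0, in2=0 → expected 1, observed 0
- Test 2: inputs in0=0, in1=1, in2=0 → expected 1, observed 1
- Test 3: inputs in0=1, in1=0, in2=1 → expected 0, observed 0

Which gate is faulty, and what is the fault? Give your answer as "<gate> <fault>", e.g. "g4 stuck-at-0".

g1 stuck-at-1

Fault-free values for test 1 (in0=1, in1=0, in2=0): g0=1, g1=0, g2=1, g3=0, g4=1, g5=1, giving Y=1. Observed 0.
Test 1: faults giving observed 0 are {g0 stuck-at-0, g1 stuck-at-1, g2 stuck-at-0, g4 stuck-at-0, g5 stuck-at-0}.
Test 2 (in0=0, in1=1, in2=0): fault-free g0=0, g1=0, g2=1, g3=0, g4=1, g5=1 → 1; observed 1. Eliminates g2 stuck-at-0, g4 stuck-at-0, g5 stuck-at-0.
Test 3 (in0=1, in1=0, in2=1): fault-free g0=1, g1=0, g2=1, g3=1, g4=1, g5=0 → 0; observed 0. Eliminates g0 stuck-at-0.
Only g1 stuck-at-1 is consistent with every test.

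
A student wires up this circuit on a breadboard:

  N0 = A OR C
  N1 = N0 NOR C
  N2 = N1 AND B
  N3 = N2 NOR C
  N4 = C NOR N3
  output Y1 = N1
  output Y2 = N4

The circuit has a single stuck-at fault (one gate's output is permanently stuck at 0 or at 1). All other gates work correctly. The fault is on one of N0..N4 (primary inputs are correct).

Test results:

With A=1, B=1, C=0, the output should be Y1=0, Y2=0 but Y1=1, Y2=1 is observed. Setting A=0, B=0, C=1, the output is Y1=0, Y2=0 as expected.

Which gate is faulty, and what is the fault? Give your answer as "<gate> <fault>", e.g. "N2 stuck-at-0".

Fault-free values for test 1 (A=1, B=1, C=0): N0=1, N1=0, N2=0, N3=1, N4=0, giving Y1=0, Y2=0. Observed Y1=1, Y2=1.
Test 1: faults giving observed Y1=1, Y2=1 are {N0 stuck-at-0, N1 stuck-at-1}.
Test 2 (A=0, B=0, C=1): fault-free N0=1, N1=0, N2=0, N3=0, N4=0 → Y1=0, Y2=0; observed Y1=0, Y2=0. Eliminates N1 stuck-at-1.
Only N0 stuck-at-0 is consistent with every test.

N0 stuck-at-0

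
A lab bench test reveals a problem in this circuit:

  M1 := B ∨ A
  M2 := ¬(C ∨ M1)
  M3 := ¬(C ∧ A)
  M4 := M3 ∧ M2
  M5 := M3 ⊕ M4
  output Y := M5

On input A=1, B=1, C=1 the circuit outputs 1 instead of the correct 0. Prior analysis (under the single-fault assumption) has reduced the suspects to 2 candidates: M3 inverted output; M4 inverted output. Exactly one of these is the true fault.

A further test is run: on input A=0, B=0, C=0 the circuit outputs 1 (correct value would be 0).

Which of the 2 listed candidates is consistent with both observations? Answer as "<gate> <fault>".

Evaluate each candidate on input A=0, B=0, C=0:
  M3 inverted output: M1=0, M2=1, M3=0 [inverted output], M4=0, M5=0 → 0 — eliminated
  M4 inverted output: M1=0, M2=1, M3=1, M4=0 [inverted output], M5=1 → 1 — matches
Only M4 inverted output reproduces the observed 1.

M4 inverted output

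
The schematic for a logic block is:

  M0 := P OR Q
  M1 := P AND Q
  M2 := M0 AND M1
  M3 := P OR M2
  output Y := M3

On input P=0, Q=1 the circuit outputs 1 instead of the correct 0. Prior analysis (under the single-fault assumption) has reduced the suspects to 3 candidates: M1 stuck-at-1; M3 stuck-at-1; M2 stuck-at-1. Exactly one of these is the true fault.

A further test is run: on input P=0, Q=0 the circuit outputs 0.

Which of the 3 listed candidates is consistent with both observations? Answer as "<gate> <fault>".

Evaluate each candidate on input P=0, Q=0:
  M1 stuck-at-1: M0=0, M1=1 [stuck-at-1], M2=0, M3=0 → 0 — matches
  M3 stuck-at-1: M0=0, M1=0, M2=0, M3=1 [stuck-at-1] → 1 — eliminated
  M2 stuck-at-1: M0=0, M1=0, M2=1 [stuck-at-1], M3=1 → 1 — eliminated
Only M1 stuck-at-1 reproduces the observed 0.

M1 stuck-at-1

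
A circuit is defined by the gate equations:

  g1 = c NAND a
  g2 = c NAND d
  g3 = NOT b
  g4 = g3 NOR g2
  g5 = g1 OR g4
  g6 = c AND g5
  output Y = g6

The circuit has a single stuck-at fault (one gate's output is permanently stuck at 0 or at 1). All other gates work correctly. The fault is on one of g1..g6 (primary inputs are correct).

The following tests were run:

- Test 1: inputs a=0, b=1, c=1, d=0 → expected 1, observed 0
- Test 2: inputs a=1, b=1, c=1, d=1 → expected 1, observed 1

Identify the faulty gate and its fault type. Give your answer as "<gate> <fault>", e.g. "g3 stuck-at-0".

g1 stuck-at-0

Fault-free values for test 1 (a=0, b=1, c=1, d=0): g1=1, g2=1, g3=0, g4=0, g5=1, g6=1, giving Y=1. Observed 0.
Test 1: faults giving observed 0 are {g1 stuck-at-0, g5 stuck-at-0, g6 stuck-at-0}.
Test 2 (a=1, b=1, c=1, d=1): fault-free g1=0, g2=0, g3=0, g4=1, g5=1, g6=1 → 1; observed 1. Eliminates g5 stuck-at-0, g6 stuck-at-0.
Only g1 stuck-at-0 is consistent with every test.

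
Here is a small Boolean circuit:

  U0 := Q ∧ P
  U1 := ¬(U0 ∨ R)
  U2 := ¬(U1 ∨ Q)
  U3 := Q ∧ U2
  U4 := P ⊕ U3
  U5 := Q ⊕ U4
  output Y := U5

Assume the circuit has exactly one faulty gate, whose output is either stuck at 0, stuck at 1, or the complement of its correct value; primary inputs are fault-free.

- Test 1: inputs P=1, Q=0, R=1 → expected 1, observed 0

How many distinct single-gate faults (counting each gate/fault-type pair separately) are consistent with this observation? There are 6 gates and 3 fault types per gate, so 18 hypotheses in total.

Fault-free: U0=0, U1=0, U2=1, U3=0, U4=1, U5=1 → 1. Observed 0.
  U0: none of the 3 fault types match ✗
  U1: none of the 3 fault types match ✗
  U2: none of the 3 fault types match ✗
  U3: stuck-at-1, inverted output ✓; others ✗
  U4: stuck-at-0, inverted output ✓; others ✗
  U5: stuck-at-0, inverted output ✓; others ✗
Consistent faults: {U3 stuck-at-1, U3 inverted output, U4 stuck-at-0, U4 inverted output, U5 stuck-at-0, U5 inverted output} — 6 in all.

6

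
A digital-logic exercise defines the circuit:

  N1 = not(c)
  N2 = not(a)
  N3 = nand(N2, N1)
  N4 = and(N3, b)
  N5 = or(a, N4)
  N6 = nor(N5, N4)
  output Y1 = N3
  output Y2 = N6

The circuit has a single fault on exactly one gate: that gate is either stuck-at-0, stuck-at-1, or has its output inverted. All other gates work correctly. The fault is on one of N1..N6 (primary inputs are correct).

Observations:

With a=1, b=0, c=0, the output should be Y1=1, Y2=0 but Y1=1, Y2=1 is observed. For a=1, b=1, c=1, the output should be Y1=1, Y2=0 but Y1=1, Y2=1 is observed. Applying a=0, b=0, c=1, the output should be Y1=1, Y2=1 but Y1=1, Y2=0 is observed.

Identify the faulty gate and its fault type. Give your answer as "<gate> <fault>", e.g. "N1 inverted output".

N6 inverted output

Fault-free values for test 1 (a=1, b=0, c=0): N1=1, N2=0, N3=1, N4=0, N5=1, N6=0, giving Y1=1, Y2=0. Observed Y1=1, Y2=1.
Test 1: faults giving observed Y1=1, Y2=1 are {N5 stuck-at-0, N5 inverted output, N6 stuck-at-1, N6 inverted output}.
Test 2 (a=1, b=1, c=1): fault-free N1=0, N2=0, N3=1, N4=1, N5=1, N6=0 → Y1=1, Y2=0; observed Y1=1, Y2=1. Eliminates N5 stuck-at-0, N5 inverted output.
Test 3 (a=0, b=0, c=1): fault-free N1=0, N2=1, N3=1, N4=0, N5=0, N6=1 → Y1=1, Y2=1; observed Y1=1, Y2=0. Eliminates N6 stuck-at-1.
Only N6 inverted output is consistent with every test.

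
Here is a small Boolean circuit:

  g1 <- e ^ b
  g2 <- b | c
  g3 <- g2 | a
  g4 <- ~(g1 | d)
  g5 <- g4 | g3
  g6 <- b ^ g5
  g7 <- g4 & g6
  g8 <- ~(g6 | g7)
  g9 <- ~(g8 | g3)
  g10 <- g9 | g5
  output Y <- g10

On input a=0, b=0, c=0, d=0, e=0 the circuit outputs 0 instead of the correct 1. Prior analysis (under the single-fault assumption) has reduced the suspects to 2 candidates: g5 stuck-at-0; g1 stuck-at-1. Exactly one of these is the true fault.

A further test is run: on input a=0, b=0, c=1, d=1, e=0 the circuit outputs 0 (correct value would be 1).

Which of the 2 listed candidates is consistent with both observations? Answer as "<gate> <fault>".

Evaluate each candidate on input a=0, b=0, c=1, d=1, e=0:
  g5 stuck-at-0: g1=0, g2=1, g3=1, g4=0, g5=0 [stuck-at-0], g6=0, g7=0, g8=1, g9=0, g10=0 → 0 — matches
  g1 stuck-at-1: g1=1 [stuck-at-1], g2=1, g3=1, g4=0, g5=1, g6=1, g7=0, g8=0, g9=0, g10=1 → 1 — eliminated
Only g5 stuck-at-0 reproduces the observed 0.

g5 stuck-at-0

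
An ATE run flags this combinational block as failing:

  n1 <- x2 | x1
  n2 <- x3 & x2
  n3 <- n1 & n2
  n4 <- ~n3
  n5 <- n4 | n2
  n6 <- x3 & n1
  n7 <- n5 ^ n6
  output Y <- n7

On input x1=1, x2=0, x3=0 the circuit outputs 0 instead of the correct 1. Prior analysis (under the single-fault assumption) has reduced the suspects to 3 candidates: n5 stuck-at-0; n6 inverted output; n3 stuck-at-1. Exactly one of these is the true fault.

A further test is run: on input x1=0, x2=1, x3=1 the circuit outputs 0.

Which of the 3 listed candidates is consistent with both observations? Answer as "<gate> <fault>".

n3 stuck-at-1

Evaluate each candidate on input x1=0, x2=1, x3=1:
  n5 stuck-at-0: n1=1, n2=1, n3=1, n4=0, n5=0 [stuck-at-0], n6=1, n7=1 → 1 — eliminated
  n6 inverted output: n1=1, n2=1, n3=1, n4=0, n5=1, n6=0 [inverted output], n7=1 → 1 — eliminated
  n3 stuck-at-1: n1=1, n2=1, n3=1 [stuck-at-1], n4=0, n5=1, n6=1, n7=0 → 0 — matches
Only n3 stuck-at-1 reproduces the observed 0.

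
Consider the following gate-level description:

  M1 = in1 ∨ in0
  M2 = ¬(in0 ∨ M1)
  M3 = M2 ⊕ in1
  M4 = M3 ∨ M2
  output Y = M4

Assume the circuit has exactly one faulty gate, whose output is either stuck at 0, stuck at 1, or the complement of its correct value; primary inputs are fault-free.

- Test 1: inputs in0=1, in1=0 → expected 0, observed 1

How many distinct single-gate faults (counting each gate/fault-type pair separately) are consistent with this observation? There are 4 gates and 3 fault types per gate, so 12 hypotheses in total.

6

Fault-free: M1=1, M2=0, M3=0, M4=0 → 0. Observed 1.
  M1 stuck-at-0: output 0 ✗
  M1 stuck-at-1: output 0 ✗
  M1 inverted output: output 0 ✗
  M2 stuck-at-0: output 0 ✗
  M2 stuck-at-1: output 1 ✓
  M2 inverted output: output 1 ✓
  M3 stuck-at-0: output 0 ✗
  M3 stuck-at-1: output 1 ✓
  M3 inverted output: output 1 ✓
  M4 stuck-at-0: output 0 ✗
  M4 stuck-at-1: output 1 ✓
  M4 inverted output: output 1 ✓
Consistent faults: {M2 stuck-at-1, M2 inverted output, M3 stuck-at-1, M3 inverted output, M4 stuck-at-1, M4 inverted output} — 6 in all.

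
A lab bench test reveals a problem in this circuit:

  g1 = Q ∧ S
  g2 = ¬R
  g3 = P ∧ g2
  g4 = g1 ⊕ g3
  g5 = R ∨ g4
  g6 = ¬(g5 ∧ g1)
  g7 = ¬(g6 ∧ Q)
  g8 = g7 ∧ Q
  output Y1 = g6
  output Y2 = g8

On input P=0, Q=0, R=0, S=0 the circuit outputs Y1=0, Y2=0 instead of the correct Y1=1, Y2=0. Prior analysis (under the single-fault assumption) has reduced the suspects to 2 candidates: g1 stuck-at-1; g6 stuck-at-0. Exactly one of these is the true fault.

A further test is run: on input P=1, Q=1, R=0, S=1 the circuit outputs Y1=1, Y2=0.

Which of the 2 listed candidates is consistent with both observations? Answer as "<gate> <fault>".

g1 stuck-at-1

Evaluate each candidate on input P=1, Q=1, R=0, S=1:
  g1 stuck-at-1: g1=1 [stuck-at-1], g2=1, g3=1, g4=0, g5=0, g6=1, g7=0, g8=0 → Y1=1, Y2=0 — matches
  g6 stuck-at-0: g1=1, g2=1, g3=1, g4=0, g5=0, g6=0 [stuck-at-0], g7=1, g8=1 → Y1=0, Y2=1 — eliminated
Only g1 stuck-at-1 reproduces the observed Y1=1, Y2=0.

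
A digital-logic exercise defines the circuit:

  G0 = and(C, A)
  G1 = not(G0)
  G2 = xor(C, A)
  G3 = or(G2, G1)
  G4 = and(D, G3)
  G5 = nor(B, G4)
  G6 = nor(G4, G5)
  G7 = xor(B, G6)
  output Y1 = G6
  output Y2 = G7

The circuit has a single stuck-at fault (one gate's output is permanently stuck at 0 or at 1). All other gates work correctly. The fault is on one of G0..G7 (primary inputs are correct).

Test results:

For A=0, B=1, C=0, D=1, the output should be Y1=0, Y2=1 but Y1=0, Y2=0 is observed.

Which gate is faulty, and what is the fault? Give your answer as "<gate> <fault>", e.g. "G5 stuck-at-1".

G7 stuck-at-0

Fault-free values for test 1 (A=0, B=1, C=0, D=1): G0=0, G1=1, G2=0, G3=1, G4=1, G5=0, G6=0, G7=1, giving Y1=0, Y2=1. Observed Y1=0, Y2=0.
Test 1: faults giving observed Y1=0, Y2=0 are {G7 stuck-at-0}.
Only G7 stuck-at-0 is consistent with every test.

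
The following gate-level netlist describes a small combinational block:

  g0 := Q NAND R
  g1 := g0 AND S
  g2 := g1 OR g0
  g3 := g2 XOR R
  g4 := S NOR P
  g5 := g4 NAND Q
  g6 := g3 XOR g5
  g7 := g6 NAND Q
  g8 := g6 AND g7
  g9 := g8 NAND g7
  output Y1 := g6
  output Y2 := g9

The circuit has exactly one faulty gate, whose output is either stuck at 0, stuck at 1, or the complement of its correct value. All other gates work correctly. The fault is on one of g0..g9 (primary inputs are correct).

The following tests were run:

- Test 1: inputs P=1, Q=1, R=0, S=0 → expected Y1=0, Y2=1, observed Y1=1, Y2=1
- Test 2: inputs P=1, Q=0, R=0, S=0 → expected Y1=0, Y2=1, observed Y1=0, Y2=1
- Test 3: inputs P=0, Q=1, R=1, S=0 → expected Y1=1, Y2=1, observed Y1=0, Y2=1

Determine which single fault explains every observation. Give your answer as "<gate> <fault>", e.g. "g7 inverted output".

Fault-free values for test 1 (P=1, Q=1, R=0, S=0): g0=1, g1=0, g2=1, g3=1, g4=0, g5=1, g6=0, g7=1, g8=0, g9=1, giving Y1=0, Y2=1. Observed Y1=1, Y2=1.
Test 1: faults giving observed Y1=1, Y2=1 are {g0 stuck-at-0, g0 inverted output, g2 stuck-at-0, g2 inverted output, g3 stuck-at-0, g3 inverted output, g4 stuck-at-1, g4 inverted output, g5 stuck-at-0, g5 inverted output, g6 stuck-at-1, g6 inverted output}.
Test 2 (P=1, Q=0, R=0, S=0): fault-free g0=1, g1=0, g2=1, g3=1, g4=0, g5=1, g6=0, g7=1, g8=0, g9=1 → Y1=0, Y2=1; observed Y1=0, Y2=1. Eliminates g0 stuck-at-0, g0 inverted output, g2 stuck-at-0, g2 inverted output, g3 stuck-at-0, g3 inverted output, g5 stuck-at-0, g5 inverted output, g6 stuck-at-1, g6 inverted output.
Test 3 (P=0, Q=1, R=1, S=0): fault-free g0=0, g1=0, g2=0, g3=1, g4=1, g5=0, g6=1, g7=0, g8=0, g9=1 → Y1=1, Y2=1; observed Y1=0, Y2=1. Eliminates g4 stuck-at-1.
Only g4 inverted output is consistent with every test.

g4 inverted output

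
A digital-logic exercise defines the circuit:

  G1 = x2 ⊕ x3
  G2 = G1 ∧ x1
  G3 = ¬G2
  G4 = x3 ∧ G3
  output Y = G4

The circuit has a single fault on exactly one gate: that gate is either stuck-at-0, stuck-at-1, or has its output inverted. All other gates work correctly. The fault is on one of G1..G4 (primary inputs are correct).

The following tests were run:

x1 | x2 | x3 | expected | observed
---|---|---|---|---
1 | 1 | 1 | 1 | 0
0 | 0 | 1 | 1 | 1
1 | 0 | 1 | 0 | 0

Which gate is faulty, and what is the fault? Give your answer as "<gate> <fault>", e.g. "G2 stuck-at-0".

Fault-free values for test 1 (x1=1, x2=1, x3=1): G1=0, G2=0, G3=1, G4=1, giving Y=1. Observed 0.
Test 1: faults giving observed 0 are {G1 stuck-at-1, G1 inverted output, G2 stuck-at-1, G2 inverted output, G3 stuck-at-0, G3 inverted output, G4 stuck-at-0, G4 inverted output}.
Test 2 (x1=0, x2=0, x3=1): fault-free G1=1, G2=0, G3=1, G4=1 → 1; observed 1. Eliminates G2 stuck-at-1, G2 inverted output, G3 stuck-at-0, G3 inverted output, G4 stuck-at-0, G4 inverted output.
Test 3 (x1=1, x2=0, x3=1): fault-free G1=1, G2=1, G3=0, G4=0 → 0; observed 0. Eliminates G1 inverted output.
Only G1 stuck-at-1 is consistent with every test.

G1 stuck-at-1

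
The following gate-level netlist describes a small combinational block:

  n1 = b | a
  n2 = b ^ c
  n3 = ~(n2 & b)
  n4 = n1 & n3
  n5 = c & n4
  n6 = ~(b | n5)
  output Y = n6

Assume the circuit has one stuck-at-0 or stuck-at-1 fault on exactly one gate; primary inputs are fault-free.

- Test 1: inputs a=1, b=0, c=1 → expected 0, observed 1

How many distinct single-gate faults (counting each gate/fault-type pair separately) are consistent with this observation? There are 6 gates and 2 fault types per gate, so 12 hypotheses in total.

Fault-free: n1=1, n2=1, n3=1, n4=1, n5=1, n6=0 → 0. Observed 1.
  n1 stuck-at-0: output 1 ✓
  n1 stuck-at-1: output 0 ✗
  n2 stuck-at-0: output 0 ✗
  n2 stuck-at-1: output 0 ✗
  n3 stuck-at-0: output 1 ✓
  n3 stuck-at-1: output 0 ✗
  n4 stuck-at-0: output 1 ✓
  n4 stuck-at-1: output 0 ✗
  n5 stuck-at-0: output 1 ✓
  n5 stuck-at-1: output 0 ✗
  n6 stuck-at-0: output 0 ✗
  n6 stuck-at-1: output 1 ✓
Consistent faults: {n1 stuck-at-0, n3 stuck-at-0, n4 stuck-at-0, n5 stuck-at-0, n6 stuck-at-1} — 5 in all.

5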